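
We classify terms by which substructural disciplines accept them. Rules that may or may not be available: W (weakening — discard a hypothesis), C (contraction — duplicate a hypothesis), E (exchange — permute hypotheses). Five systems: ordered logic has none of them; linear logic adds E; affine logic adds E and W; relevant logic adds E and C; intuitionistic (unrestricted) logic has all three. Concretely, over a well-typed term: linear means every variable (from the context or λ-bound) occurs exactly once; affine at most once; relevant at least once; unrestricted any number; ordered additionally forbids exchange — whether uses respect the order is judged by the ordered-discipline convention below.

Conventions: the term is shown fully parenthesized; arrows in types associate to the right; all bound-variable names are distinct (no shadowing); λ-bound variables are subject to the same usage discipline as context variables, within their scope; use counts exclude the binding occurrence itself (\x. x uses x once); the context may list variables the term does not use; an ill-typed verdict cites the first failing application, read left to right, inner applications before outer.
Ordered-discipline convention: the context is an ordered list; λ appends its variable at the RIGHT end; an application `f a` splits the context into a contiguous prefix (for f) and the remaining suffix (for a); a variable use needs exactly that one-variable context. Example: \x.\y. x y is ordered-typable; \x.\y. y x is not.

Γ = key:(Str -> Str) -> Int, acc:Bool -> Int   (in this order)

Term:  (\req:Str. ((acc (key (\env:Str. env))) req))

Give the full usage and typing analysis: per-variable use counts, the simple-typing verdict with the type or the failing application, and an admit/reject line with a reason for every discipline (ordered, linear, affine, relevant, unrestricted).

usage: key: 1, acc: 1, req [bound]: 1, env [bound]: 1
order of uses: acc, key, env, req
typing: ill-typed: a function awaiting Bool gets Int
ordered: ✗ — the type mismatch rejects it
linear: ✗ — not simply typable
affine: ✗ — fails simple typing
relevant: ✗ — a type mismatch blocks all five
unrestricted: ✗ — the type mismatch rejects it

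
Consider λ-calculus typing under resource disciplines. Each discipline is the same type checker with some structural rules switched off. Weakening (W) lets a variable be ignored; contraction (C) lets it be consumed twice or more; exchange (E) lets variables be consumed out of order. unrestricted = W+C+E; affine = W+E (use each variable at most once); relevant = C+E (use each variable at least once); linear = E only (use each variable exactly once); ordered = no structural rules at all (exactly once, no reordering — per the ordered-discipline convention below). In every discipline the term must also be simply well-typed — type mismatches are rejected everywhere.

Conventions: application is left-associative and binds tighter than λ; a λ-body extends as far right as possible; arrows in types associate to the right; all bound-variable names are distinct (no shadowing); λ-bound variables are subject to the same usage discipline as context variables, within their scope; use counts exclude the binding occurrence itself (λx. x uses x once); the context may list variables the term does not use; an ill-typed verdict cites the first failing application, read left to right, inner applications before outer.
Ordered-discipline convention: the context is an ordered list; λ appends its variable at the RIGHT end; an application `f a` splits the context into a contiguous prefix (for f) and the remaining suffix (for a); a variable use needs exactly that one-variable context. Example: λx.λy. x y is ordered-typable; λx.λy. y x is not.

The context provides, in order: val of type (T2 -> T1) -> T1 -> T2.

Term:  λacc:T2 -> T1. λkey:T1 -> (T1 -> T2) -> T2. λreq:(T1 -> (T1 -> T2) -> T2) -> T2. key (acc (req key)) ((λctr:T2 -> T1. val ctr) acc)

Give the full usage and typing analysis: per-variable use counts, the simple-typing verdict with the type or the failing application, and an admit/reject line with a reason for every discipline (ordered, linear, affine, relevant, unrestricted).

variable uses: val ×1; acc [bound] ×2; key [bound] ×2; req [bound] ×1; ctr [bound] ×1
use order (left to right): key, acc, req, key, val, ctr, acc
typing: the term checks, with type (T2 -> T1) -> (T1 -> (T1 -> T2) -> T2) -> ((T1 -> (T1 -> T2) -> T2) -> T2) -> T2
ordered: ✗, needs contraction — acc ×2, key ×2
linear: ✗, needs contraction — acc ×2, key ×2
affine: ✗, needs contraction — acc ×2, key ×2
relevant: ✓, at least one use each (val, acc, key, req, ctr)
unrestricted: ✓, type-checks ((T2 -> T1) -> (T1 -> (T1 -> T2) -> T2) -> ((T1 -> (T1 -> T2) -> T2) -> T2) -> T2) and nothing is barred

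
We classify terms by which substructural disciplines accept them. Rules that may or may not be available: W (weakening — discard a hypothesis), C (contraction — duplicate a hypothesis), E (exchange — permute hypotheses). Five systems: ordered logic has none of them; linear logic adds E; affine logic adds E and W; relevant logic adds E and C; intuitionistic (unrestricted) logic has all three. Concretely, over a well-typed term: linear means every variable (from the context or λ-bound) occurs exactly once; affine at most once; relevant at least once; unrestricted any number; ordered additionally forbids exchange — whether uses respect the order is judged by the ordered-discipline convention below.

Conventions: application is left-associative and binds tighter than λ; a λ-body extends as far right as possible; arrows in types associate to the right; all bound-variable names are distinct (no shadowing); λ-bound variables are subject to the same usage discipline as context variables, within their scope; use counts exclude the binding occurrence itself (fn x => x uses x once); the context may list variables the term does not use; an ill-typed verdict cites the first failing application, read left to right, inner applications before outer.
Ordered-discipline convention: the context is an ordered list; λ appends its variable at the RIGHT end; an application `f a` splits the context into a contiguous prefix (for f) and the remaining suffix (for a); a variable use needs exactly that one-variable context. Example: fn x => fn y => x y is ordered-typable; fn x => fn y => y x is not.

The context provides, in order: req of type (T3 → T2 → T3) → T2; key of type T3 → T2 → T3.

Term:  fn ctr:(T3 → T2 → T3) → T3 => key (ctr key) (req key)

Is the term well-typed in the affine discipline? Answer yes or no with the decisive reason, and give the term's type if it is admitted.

no — uses contraction: key ×3
use counts: req ×1; key ×3; ctr (λ-bound) ×1
use order (left to right): key, ctr, key, req, key
typing: the term checks, with type ((T3 → T2 → T3) → T3) → T3
across the five disciplines: ordered ✗ | linear ✗ | affine ✗ | relevant ✓ | unrestricted ✓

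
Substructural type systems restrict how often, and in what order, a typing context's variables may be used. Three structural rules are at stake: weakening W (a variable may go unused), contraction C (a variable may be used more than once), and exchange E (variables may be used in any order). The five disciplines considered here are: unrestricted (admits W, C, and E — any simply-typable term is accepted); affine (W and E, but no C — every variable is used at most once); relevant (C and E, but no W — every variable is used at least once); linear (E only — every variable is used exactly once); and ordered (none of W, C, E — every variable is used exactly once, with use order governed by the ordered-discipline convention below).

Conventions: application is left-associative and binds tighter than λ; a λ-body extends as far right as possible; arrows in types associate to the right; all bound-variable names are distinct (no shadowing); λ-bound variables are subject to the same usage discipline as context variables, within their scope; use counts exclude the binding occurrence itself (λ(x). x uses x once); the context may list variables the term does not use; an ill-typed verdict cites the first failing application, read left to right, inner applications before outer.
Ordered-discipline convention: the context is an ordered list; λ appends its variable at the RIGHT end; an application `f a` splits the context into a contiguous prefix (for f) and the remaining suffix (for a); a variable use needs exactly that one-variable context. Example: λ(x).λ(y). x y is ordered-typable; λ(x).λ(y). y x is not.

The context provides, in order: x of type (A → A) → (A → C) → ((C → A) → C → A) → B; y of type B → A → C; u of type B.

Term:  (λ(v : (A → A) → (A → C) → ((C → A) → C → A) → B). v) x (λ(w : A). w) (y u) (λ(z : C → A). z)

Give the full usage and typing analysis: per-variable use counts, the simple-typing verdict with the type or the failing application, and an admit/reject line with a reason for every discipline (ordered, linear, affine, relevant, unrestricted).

counts: x ×1; y ×1; u ×1; v (λ-bound) ×1; w (λ-bound) ×1; z (λ-bound) ×1
order of uses: v, x, w, y, u, z
typing: well-typed — term : B
ordered ✓ (x, y, u, v, w, z once each; derivable with no W/C/E)
linear ✓ (exactly-once usage across x, y, u, v, w, z)
affine ✓ (x, y, u, v, w, z: no repeats, contraction unneeded)
relevant ✓ (none of x, y, u, v, w, z goes unused)
unrestricted ✓ (type-checks (B) and nothing is barred)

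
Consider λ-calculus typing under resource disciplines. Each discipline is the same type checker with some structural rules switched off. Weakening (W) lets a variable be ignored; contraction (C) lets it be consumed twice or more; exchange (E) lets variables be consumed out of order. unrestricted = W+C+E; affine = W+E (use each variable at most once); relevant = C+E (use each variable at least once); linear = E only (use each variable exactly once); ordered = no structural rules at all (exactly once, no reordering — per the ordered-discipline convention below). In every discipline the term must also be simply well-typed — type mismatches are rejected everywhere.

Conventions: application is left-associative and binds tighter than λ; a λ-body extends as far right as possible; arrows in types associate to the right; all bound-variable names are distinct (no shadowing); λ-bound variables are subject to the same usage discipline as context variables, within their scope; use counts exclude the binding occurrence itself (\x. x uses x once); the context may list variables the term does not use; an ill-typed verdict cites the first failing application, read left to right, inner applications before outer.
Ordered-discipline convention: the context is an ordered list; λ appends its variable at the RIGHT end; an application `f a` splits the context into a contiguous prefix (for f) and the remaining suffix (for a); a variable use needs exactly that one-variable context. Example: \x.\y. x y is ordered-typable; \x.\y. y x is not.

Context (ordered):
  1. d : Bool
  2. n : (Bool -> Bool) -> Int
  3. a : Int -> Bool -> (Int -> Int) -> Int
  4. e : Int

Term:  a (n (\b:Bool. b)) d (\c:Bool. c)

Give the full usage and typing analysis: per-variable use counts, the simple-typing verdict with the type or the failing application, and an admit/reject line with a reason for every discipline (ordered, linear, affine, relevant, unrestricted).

use counts: d=1, n=1, a=1, e=0, b (λ-bound)=1, c (λ-bound)=1
left-to-right use order: a, n, b, d, c
typing: ill-typed: a function awaiting Int -> Int gets Bool -> Bool
ordered ✗ (fails simple typing)
linear ✗ (a type mismatch blocks all five)
affine ✗ (the type mismatch rejects it)
relevant ✗ (not simply typable)
unrestricted ✗ (fails simple typing)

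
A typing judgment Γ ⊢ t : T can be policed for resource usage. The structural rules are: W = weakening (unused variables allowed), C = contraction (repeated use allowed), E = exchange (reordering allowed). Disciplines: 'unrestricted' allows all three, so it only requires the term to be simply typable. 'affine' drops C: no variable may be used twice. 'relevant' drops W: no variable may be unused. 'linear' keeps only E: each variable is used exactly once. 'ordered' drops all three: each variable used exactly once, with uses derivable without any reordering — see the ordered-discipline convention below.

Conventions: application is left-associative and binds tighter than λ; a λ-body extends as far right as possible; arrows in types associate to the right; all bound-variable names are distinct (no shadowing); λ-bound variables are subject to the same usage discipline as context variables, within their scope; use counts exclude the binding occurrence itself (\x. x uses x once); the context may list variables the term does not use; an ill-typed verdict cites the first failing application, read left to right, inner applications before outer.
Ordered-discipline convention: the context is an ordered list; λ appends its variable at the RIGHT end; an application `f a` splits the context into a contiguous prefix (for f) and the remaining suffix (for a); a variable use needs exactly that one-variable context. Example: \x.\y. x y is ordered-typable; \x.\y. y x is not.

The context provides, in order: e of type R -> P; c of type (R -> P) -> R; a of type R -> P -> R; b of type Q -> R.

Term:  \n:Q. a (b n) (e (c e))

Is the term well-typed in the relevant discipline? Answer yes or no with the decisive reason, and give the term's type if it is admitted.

yes — none of e, c, a, b, n goes unused; term : Q -> R
counts: e: 2; c: 1; a: 1; b: 1; n (λ-bound): 1
use order (left to right): a, b, n, e, c, e
typing: well-typed at Q -> R
summary: ordered ✗ | linear ✗ | affine ✗ | relevant ✓ | unrestricted ✓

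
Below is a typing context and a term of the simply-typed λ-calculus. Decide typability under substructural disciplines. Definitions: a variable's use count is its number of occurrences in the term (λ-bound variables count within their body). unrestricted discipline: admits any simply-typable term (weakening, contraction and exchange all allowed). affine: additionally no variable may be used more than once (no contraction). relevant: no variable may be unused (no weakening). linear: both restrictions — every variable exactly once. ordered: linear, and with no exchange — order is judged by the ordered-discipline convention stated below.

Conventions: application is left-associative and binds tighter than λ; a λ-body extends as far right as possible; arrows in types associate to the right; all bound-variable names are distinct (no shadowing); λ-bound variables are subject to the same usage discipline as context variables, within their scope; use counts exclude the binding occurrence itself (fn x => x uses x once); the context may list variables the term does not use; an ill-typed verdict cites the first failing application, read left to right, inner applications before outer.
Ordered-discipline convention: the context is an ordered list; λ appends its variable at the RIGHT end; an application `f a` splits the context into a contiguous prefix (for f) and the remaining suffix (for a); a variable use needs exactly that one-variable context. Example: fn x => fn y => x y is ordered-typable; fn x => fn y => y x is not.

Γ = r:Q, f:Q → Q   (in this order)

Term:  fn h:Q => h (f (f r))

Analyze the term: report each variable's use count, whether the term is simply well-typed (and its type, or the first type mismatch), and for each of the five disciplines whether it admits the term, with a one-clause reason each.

variable uses: r: 1; f: 2; h [bound]: 1
left-to-right use order: h, f, f, r
typing: ill-typed: non-function type Q applied to an argument
ordered: ✗ — fails simple typing
linear: ✗ — a type mismatch blocks all five
affine: ✗ — the type mismatch rejects it
relevant: ✗ — not simply typable
unrestricted: ✗ — fails simple typing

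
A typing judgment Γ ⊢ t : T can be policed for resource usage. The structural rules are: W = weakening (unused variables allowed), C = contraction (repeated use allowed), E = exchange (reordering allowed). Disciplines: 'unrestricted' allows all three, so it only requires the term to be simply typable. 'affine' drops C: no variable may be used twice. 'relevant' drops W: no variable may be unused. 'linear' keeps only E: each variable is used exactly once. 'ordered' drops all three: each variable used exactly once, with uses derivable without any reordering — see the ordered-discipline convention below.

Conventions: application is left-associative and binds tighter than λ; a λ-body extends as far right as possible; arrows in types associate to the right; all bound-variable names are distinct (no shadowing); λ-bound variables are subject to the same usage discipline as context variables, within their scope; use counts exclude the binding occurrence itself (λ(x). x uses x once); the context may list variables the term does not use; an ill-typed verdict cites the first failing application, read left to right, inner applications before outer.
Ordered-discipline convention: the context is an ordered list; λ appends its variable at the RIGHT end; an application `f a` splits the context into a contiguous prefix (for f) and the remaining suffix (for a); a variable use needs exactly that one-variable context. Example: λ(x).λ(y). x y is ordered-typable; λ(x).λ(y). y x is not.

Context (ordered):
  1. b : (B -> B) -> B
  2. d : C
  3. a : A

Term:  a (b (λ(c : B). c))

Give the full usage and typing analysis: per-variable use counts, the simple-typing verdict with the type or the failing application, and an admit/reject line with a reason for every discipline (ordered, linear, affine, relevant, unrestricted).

use counts: b ×1, d ×0, a ×1, c (bound) ×1
left-to-right use order: a, b, c
typing: ill-typed: non-arrow in function slot: A
ordered: ✗, fails simple typing
linear: ✗, a type mismatch blocks all five
affine: ✗, the type mismatch rejects it
relevant: ✗, not simply typable
unrestricted: ✗, fails simple typing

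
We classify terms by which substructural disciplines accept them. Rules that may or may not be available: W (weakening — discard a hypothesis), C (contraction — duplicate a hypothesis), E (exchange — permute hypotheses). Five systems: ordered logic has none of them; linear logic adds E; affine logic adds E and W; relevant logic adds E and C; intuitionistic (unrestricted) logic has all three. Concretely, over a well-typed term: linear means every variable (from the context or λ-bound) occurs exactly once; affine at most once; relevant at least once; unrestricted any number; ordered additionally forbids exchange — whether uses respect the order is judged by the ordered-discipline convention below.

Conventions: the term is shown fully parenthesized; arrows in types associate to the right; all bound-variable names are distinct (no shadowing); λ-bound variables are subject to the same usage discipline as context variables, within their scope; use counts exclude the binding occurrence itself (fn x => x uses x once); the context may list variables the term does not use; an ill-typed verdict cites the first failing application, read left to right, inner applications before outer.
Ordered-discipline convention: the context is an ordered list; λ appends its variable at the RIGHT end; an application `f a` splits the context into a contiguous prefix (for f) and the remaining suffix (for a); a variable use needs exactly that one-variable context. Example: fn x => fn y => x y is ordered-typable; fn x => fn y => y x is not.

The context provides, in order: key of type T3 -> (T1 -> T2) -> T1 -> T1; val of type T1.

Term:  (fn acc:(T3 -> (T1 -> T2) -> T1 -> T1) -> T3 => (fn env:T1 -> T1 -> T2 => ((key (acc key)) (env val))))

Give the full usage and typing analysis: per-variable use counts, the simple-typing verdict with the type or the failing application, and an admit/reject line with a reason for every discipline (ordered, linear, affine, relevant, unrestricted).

usage: key=2, val=1, acc [bound]=1, env [bound]=1
use order (left to right): key, acc, key, env, val
typing: the term checks, with type ((T3 -> (T1 -> T2) -> T1 -> T1) -> T3) -> (T1 -> T1 -> T2) -> T1 -> T1
ordered: ✗ — uses contraction: key ×2
linear: ✗ — uses contraction: key ×2
affine: ✗ — uses contraction: key ×2
relevant: ✓ — at least one use each (key, val, acc, env)
unrestricted: ✓ — type-checks (((T3 -> (T1 -> T2) -> T1 -> T1) -> T3) -> (T1 -> T1 -> T2) -> T1 -> T1) and nothing is barred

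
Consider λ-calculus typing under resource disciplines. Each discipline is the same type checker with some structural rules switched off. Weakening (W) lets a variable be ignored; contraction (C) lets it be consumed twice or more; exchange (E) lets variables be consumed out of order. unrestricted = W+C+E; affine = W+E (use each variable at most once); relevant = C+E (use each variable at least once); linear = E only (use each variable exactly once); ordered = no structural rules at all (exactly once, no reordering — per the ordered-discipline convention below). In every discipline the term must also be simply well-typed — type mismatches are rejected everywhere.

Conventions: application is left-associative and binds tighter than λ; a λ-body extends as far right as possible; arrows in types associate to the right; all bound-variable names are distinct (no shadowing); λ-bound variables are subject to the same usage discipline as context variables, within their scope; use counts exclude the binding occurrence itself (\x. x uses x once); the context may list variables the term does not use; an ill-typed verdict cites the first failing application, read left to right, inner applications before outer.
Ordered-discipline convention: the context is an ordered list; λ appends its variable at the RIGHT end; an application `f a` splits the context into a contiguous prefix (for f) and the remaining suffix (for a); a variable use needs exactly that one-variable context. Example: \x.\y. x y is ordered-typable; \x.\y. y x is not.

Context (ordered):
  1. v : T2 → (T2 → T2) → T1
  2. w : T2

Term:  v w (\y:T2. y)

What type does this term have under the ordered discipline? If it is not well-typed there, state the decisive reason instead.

term : T1
variable uses: v: 1; w: 1; y (λ-bound): 1
order of uses: v, w, y
typing: ✓ — T1
summary: ordered ✓; linear ✓; affine ✓; relevant ✓; unrestricted ✓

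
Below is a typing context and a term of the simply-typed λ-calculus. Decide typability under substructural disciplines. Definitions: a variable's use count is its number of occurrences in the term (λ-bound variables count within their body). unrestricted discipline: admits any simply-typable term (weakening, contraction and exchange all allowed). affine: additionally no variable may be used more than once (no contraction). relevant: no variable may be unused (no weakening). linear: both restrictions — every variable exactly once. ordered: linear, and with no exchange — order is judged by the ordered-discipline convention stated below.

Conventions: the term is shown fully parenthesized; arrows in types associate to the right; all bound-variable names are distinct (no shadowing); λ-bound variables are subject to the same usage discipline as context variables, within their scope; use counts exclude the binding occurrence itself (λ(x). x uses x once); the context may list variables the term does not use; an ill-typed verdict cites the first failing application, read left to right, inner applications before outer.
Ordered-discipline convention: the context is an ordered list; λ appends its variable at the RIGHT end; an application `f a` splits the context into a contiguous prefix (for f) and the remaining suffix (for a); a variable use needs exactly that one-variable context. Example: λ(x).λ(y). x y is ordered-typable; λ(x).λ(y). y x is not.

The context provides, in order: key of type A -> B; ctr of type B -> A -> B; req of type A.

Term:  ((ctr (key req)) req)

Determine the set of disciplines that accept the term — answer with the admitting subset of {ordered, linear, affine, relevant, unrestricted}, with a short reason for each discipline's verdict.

admitting disciplines: relevant, unrestricted
variable uses: key: 1×, ctr: 1×, req: 2×
left-to-right use order: ctr, key, req, req
typing: well-typed at B
ordered: ✗ — needs contraction — req ×2
linear: ✗ — needs contraction — req ×2
affine: ✗ — needs contraction — req ×2
relevant: ✓ — none of key, ctr, req goes unused
unrestricted: ✓ — well-typed at B; no restrictions here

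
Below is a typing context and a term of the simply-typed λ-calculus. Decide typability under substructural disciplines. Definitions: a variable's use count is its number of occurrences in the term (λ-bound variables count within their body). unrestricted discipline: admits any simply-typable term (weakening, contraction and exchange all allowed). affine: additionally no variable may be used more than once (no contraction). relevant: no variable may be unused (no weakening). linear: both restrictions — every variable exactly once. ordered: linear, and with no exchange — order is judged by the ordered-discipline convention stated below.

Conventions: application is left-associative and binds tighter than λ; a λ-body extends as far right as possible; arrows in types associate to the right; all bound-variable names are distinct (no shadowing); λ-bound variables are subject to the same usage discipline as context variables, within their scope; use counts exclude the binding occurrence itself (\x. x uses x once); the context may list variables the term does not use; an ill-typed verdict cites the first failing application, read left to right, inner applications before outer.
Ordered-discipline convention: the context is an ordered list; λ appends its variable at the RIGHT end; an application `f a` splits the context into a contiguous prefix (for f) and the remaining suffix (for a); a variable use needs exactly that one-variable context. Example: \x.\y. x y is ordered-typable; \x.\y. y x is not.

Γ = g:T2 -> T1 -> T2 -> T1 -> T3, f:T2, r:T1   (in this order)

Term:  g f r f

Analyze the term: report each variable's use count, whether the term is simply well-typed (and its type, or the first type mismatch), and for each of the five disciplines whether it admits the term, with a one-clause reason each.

usage: g: 1, f: 2, r: 1
use order (left to right): g, f, r, f
typing: well-typed — term : T1 -> T3
ordered ✗ (needs contraction — f ×2)
linear ✗ (needs contraction — f ×2)
affine ✗ (needs contraction — f ×2)
relevant ✓ (at least one use each (g, f, r))
unrestricted ✓ (type-checks (T1 -> T3) and nothing is barred)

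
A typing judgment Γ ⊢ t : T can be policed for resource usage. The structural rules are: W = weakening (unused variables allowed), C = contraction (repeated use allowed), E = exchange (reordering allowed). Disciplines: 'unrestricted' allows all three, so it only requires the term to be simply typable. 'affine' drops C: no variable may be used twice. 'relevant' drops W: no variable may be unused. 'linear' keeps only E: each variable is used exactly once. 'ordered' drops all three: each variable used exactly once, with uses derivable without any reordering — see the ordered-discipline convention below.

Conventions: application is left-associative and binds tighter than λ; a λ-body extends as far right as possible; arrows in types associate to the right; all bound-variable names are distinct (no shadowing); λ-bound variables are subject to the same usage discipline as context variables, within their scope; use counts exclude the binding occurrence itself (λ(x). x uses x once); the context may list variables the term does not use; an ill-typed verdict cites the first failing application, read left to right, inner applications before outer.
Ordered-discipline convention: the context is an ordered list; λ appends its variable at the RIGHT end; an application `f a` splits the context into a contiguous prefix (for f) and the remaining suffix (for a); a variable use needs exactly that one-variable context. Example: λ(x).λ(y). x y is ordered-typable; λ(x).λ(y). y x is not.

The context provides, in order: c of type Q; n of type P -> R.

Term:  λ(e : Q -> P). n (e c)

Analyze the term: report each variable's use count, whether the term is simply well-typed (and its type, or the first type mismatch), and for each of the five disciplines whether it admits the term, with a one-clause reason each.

use counts: c ×1; n ×1; e (λ-bound) ×1
use order (left to right): n, e, c
typing: the term checks, with type (Q -> P) -> R
ordered ✗ (needs exchange: uses follow n, e, c)
linear ✓ (each of c, n, e used exactly once)
affine ✓ (c, n, e: no repeats, contraction unneeded)
relevant ✓ (every one of c, n, e appears)
unrestricted ✓ (typability at (Q -> P) -> R is all that's needed)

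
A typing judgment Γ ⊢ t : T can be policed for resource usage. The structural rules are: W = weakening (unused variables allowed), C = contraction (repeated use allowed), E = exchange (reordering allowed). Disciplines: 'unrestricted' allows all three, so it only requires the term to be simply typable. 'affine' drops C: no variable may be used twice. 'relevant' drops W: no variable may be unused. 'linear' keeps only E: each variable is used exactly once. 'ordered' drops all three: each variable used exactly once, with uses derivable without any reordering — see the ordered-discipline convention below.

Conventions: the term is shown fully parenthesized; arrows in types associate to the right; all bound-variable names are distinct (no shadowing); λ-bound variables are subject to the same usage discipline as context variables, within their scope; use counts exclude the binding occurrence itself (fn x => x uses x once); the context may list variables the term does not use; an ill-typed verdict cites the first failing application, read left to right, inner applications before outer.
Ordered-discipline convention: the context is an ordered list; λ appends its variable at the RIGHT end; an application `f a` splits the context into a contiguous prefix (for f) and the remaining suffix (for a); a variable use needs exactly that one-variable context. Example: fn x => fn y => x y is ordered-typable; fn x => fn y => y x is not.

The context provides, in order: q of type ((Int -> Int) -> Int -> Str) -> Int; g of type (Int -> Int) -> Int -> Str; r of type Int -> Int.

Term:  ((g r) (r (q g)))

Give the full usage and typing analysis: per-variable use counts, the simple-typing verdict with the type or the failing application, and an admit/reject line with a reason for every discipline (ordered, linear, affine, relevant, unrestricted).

usage: q=1, g=2, r=2
order of uses: g, r, r, q, g
typing: well-typed at Str
ordered: ✗ — needs contraction — g ×2, r ×2
linear: ✗ — needs contraction — g ×2, r ×2
affine: ✗ — needs contraction — g ×2, r ×2
relevant: ✓ — every one of q, g, r appears
unrestricted: ✓ — typability at Str is all that's needed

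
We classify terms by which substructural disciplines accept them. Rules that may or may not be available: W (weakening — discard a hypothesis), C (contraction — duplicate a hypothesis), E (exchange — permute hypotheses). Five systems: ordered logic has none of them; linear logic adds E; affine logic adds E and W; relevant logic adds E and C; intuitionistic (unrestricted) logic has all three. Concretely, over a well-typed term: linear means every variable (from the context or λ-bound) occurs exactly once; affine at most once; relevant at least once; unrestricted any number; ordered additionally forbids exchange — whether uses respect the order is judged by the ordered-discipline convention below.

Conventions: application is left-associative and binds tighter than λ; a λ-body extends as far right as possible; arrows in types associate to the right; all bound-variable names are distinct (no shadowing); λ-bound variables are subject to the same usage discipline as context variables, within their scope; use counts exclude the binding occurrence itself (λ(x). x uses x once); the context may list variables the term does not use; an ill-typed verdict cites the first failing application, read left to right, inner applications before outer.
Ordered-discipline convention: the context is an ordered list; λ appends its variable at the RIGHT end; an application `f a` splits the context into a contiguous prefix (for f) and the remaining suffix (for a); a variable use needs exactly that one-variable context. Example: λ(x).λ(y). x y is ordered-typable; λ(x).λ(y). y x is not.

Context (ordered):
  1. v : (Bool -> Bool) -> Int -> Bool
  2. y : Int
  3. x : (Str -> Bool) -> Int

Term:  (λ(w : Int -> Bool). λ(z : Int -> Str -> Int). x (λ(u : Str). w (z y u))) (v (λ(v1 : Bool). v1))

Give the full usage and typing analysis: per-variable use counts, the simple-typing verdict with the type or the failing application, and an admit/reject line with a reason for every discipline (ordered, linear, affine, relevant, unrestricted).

counts: v ×1, y ×1, x ×1, w (bound) ×1, z (bound) ×1, u (bound) ×1, v1 (bound) ×1
left-to-right use order: x, w, z, y, u, v, v1
typing: well-typed at (Int -> Str -> Int) -> Int
ordered ✗ (no contiguous prefix/suffix split fits x, w, z, y, u, v, v1)
linear ✓ (each of v, y, x, w, z, u, v1 used exactly once)
affine ✓ (v, y, x, w, z, u, v1: no repeats, contraction unneeded)
relevant ✓ (every one of v, y, x, w, z, u, v1 appears)
unrestricted ✓ (well-typed at (Int -> Str -> Int) -> Int; no restrictions here)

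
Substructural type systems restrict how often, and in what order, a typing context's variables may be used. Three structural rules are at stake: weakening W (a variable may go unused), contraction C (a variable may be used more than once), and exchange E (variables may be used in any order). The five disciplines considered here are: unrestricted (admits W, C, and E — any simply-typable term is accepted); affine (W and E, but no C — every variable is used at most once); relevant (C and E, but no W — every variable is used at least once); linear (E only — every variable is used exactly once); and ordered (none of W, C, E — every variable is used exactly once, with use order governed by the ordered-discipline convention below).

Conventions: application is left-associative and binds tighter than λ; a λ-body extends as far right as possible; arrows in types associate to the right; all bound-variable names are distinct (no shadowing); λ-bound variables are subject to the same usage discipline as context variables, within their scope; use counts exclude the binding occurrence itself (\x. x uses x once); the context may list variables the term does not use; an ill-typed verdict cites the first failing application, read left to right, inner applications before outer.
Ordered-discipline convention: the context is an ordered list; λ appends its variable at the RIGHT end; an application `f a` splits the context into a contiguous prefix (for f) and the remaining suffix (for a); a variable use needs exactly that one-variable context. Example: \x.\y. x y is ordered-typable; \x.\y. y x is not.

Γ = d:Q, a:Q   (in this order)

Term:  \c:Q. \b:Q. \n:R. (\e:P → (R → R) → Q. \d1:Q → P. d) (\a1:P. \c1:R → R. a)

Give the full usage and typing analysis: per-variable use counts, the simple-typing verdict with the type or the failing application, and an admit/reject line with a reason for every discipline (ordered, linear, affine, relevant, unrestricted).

variable uses: d=1; a=1; c (λ-bound)=0; b (λ-bound)=0; n (λ-bound)=0; e (λ-bound)=0; d1 (λ-bound)=0; a1 (λ-bound)=0; c1 (λ-bound)=0
use order (left to right): d, a
typing: the term checks, with type Q → Q → R → (Q → P) → Q
ordered ✗ (unused: c, b, n, e, d1, a1, c1 — weakening required)
linear ✗ (unused: c, b, n, e, d1, a1, c1 — weakening required)
affine ✓ (d, a, c, b, n, e, d1, a1, c1: no repeats, contraction unneeded)
relevant ✗ (unused: c, b, n, e, d1, a1, c1 — weakening required)
unrestricted ✓ (typability at Q → Q → R → (Q → P) → Q is all that's needed)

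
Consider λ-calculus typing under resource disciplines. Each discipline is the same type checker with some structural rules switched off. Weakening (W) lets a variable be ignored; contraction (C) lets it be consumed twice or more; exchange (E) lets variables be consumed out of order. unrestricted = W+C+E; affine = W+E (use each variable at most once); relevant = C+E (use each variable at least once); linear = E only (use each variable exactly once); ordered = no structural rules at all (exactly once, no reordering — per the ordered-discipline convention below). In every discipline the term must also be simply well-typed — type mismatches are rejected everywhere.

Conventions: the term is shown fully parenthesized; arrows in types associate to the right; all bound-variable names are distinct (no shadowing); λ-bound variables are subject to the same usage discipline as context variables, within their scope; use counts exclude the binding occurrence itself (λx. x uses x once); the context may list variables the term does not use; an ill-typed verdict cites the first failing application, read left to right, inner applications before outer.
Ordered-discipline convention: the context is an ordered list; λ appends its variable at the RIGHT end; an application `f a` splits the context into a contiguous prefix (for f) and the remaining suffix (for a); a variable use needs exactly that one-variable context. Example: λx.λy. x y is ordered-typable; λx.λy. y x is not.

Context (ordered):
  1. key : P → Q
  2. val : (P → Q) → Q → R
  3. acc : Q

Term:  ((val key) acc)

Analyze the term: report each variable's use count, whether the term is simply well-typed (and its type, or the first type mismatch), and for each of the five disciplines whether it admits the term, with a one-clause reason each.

counts: key: 1; val: 1; acc: 1
use order (left to right): val, key, acc
typing: well-typed — term : R
ordered: ✗ — needs exchange: uses follow val, key, acc
linear: ✓ — single use per variable (key, val, acc)
affine: ✓ — none of key, val, acc used more than once
relevant: ✓ — every one of key, val, acc appears
unrestricted: ✓ — type-checks (R) and nothing is barred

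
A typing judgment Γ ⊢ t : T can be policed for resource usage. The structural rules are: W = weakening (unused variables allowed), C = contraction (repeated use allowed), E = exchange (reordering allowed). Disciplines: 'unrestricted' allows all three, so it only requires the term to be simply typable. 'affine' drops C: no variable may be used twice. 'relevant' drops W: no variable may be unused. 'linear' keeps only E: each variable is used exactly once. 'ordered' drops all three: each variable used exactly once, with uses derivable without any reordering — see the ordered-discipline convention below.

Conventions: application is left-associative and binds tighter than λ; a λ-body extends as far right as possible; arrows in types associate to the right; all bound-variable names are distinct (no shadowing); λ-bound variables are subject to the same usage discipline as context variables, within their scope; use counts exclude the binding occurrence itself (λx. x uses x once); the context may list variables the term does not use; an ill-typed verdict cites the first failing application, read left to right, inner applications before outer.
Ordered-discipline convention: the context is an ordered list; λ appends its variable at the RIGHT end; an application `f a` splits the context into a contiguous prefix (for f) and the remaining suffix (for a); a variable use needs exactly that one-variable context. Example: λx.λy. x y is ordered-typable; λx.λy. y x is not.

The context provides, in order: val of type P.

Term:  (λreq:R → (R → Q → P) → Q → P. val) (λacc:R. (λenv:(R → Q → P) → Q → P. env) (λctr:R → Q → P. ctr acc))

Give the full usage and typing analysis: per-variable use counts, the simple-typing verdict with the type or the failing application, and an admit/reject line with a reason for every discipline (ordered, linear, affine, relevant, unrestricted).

variable uses: val: 1×, req [bound]: 0×, acc [bound]: 1×, env [bound]: 1×, ctr [bound]: 1×
order of uses: val, env, ctr, acc
typing: well-typed at P
ordered: ✗ — unused: req — weakening required
linear: ✗ — unused: req — weakening required
affine: ✓ — none of val, req, acc, env, ctr used more than once
relevant: ✗ — unused: req — weakening required
unrestricted: ✓ — typability at P is all that's needed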